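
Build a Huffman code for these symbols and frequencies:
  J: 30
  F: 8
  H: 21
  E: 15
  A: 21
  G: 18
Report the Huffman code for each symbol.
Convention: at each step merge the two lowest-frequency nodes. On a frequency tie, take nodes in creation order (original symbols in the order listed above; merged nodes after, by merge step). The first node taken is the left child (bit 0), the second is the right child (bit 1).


Huffman tree construction:
Step 1: Merge F(8) + E(15) = 23
Step 2: Merge G(18) + H(21) = 39
Step 3: Merge A(21) + (F+E)(23) = 44
Step 4: Merge J(30) + (G+H)(39) = 69
Step 5: Merge (A+(F+E))(44) + (J+(G+H))(69) = 113
Read each symbol's code off the tree from the root (left child = 0, right child = 1).

Codes:
  J: 10 (length 2)
  F: 010 (length 3)
  H: 111 (length 3)
  E: 011 (length 3)
  A: 00 (length 2)
  G: 110 (length 3)
Average code length: 288/113 = 2.5487 bits/symbol


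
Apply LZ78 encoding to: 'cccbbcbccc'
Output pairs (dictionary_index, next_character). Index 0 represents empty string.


LZ78 encoding steps:
Dictionary: {0: ''}
Step 1: w='' (idx 0), next='c' -> output (0, 'c'), add 'c' as idx 1
Step 2: w='c' (idx 1), next='c' -> output (1, 'c'), add 'cc' as idx 2
Step 3: w='' (idx 0), next='b' -> output (0, 'b'), add 'b' as idx 3
Step 4: w='b' (idx 3), next='c' -> output (3, 'c'), add 'bc' as idx 4
Step 5: w='bc' (idx 4), next='c' -> output (4, 'c'), add 'bcc' as idx 5
Step 6: w='c' (idx 1), end of input -> output (1, '')


Encoded: [(0, 'c'), (1, 'c'), (0, 'b'), (3, 'c'), (4, 'c'), (1, '')]


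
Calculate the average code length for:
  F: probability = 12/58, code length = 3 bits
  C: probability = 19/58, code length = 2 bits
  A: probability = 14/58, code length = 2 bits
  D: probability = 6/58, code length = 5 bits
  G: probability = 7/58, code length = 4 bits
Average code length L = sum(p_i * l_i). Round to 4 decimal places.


Weighted contributions p_i * l_i:
  F: (12/58) * 3 = 36/58
  C: (19/58) * 2 = 38/58
  A: (14/58) * 2 = 28/58
  D: (6/58) * 5 = 30/58
  G: (7/58) * 4 = 28/58
Sum = (36 + 38 + 28 + 30 + 28)/58 = 160/58

L = 160/58 = 2.7586 bits/symbol


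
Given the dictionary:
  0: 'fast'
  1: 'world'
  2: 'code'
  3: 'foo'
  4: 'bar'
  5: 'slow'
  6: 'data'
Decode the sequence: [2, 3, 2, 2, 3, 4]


Look up each index in the dictionary:
  2 -> 'code'
  3 -> 'foo'
  2 -> 'code'
  2 -> 'code'
  3 -> 'foo'
  4 -> 'bar'

Decoded: "code foo code code foo bar"


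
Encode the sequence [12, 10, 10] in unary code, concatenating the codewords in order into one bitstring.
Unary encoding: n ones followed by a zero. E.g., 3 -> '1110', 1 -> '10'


Encode each number as n ones followed by a terminating 0:
  12 -> 1111111111110 (13 bits)
  10 -> 11111111110 (11 bits)
  10 -> 11111111110 (11 bits)
Total length = 13 + 11 + 11 = 35 bits.

Unary([12, 10, 10]) = 11111111111101111111111011111111110 (35 bits)


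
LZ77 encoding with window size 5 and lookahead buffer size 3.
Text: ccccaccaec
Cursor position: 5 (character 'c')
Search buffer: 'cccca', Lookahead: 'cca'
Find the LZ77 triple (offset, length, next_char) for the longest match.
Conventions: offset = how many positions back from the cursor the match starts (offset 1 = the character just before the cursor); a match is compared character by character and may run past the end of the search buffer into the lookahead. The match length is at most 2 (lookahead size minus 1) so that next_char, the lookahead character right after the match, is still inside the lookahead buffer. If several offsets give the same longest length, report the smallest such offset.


Try each offset into the search buffer:
  offset=1 (pos 4, char 'a'): match length 0
  offset=2 (pos 3, char 'c'): match length 1
  offset=3 (pos 2, char 'c'): match length 2
  offset=4 (pos 1, char 'c'): match length 2
  offset=5 (pos 0, char 'c'): match length 2
Longest match has length 2, found at offsets 3, 4, 5; take the smallest, offset 3.
next_char = character at position 5 + 2 = 7 -> 'a'

Best match: offset=3, length=2 (matching 'cc' starting at position 2)
LZ77 triple: (3, 2, 'a')


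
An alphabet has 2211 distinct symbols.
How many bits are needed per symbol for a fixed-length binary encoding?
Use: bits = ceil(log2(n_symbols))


log2(2211) = 11.1105
Bracket: 2^11 = 2048 < 2211 <= 2^12 = 4096
So ceil(log2(2211)) = 12

bits = ceil(log2(2211)) = ceil(11.1105) = 12 bits


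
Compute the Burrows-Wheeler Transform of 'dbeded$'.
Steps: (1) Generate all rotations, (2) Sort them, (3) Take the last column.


Rotations (sorted):
  0: $dbeded -> last char: d
  1: beded$d -> last char: d
  2: d$dbede -> last char: e
  3: dbeded$ -> last char: $
  4: ded$dbe -> last char: e
  5: ed$dbed -> last char: d
  6: eded$db -> last char: b


BWT = dde$edb


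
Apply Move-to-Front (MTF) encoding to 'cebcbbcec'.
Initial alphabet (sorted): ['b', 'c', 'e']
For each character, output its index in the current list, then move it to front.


MTF encoding:
'c': index 1 in ['b', 'c', 'e'] -> ['c', 'b', 'e']
'e': index 2 in ['c', 'b', 'e'] -> ['e', 'c', 'b']
'b': index 2 in ['e', 'c', 'b'] -> ['b', 'e', 'c']
'c': index 2 in ['b', 'e', 'c'] -> ['c', 'b', 'e']
'b': index 1 in ['c', 'b', 'e'] -> ['b', 'c', 'e']
'b': index 0 in ['b', 'c', 'e'] -> ['b', 'c', 'e']
'c': index 1 in ['b', 'c', 'e'] -> ['c', 'b', 'e']
'e': index 2 in ['c', 'b', 'e'] -> ['e', 'c', 'b']
'c': index 1 in ['e', 'c', 'b'] -> ['c', 'e', 'b']


Output: [1, 2, 2, 2, 1, 0, 1, 2, 1]


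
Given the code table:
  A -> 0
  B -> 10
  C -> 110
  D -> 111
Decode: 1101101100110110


Decoding:
110 -> C
110 -> C
110 -> C
0 -> A
110 -> C
110 -> C


Result: CCCACC


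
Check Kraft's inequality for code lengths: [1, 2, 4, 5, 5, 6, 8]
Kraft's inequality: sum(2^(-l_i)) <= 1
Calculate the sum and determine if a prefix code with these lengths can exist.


Sum = 2^(-1) + 2^(-2) + 2^(-4) + 2^(-5) + 2^(-5) + 2^(-6) + 2^(-8)
    = 0.5 + 0.25 + 0.0625 + 0.03125 + 0.03125 + 0.015625 + 0.00390625
    = 229/256 = 0.89453125
Since 0.89453125 <= 1, Kraft's inequality IS satisfied.
A prefix code with these lengths CAN exist.

Kraft sum = 0.89453125. Satisfied.


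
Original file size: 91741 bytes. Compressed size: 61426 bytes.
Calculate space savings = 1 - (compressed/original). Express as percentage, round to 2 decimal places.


ratio = compressed/original = 61426/91741 = 0.669559
savings = 1 - ratio = 1 - 0.669559 = 0.330441
as a percentage: 0.330441 * 100 = 33.04%

Space savings = 1 - 61426/91741 = 33.04%


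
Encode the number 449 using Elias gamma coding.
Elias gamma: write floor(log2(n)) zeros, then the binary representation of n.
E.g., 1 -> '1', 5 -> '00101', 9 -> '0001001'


num_bits = floor(log2(449)) + 1 = 9
leading_zeros = num_bits - 1 = 8
binary(449) = 111000001

Elias gamma(449) = '00000000' + '111000001' = 00000000111000001 (17 bits)


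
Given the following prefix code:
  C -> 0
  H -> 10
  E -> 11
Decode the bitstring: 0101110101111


Decoding step by step:
Bits 0 -> C
Bits 10 -> H
Bits 11 -> E
Bits 10 -> H
Bits 10 -> H
Bits 11 -> E
Bits 11 -> E


Decoded message: CHEHHEE


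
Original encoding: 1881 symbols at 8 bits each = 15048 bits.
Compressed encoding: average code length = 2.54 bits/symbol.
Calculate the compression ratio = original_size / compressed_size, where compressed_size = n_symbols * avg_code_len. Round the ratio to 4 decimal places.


original_size = n_symbols * orig_bits = 1881 * 8 = 15048 bits
compressed_size = n_symbols * avg_code_len = 1881 * 2.54 = 4777.74 bits
ratio = original_size / compressed_size = 15048 / 4777.74 = 3.1496

Compression ratio = 3.1496


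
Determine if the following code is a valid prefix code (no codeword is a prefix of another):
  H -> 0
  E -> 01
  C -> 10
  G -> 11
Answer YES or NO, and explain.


Checking each pair (does one codeword prefix another?):
  H='0' vs E='01': prefix -- VIOLATION

NO -- this is NOT a valid prefix code. H (0) is a prefix of E (01).


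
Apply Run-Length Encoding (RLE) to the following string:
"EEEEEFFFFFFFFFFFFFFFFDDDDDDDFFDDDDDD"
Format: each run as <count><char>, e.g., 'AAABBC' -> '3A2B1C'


Scanning runs left to right:
  i=0: run of 'E' x 5 -> '5E'
  i=5: run of 'F' x 16 -> '16F'
  i=21: run of 'D' x 7 -> '7D'
  i=28: run of 'F' x 2 -> '2F'
  i=30: run of 'D' x 6 -> '6D'

RLE = 5E16F7D2F6D


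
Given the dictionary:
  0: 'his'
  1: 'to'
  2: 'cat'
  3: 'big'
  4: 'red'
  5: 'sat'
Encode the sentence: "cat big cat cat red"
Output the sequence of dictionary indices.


Look up each word in the dictionary:
  'cat' -> 2
  'big' -> 3
  'cat' -> 2
  'cat' -> 2
  'red' -> 4

Encoded: [2, 3, 2, 2, 4]


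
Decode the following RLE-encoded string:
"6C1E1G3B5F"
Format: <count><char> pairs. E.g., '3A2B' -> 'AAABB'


Expanding each <count><char> pair:
  6C -> 'CCCCCC'
  1E -> 'E'
  1G -> 'G'
  3B -> 'BBB'
  5F -> 'FFFFF'

Decoded = CCCCCCEGBBBFFFFF


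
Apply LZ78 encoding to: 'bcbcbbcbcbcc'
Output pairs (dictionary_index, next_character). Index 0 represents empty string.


LZ78 encoding steps:
Dictionary: {0: ''}
Step 1: w='' (idx 0), next='b' -> output (0, 'b'), add 'b' as idx 1
Step 2: w='' (idx 0), next='c' -> output (0, 'c'), add 'c' as idx 2
Step 3: w='b' (idx 1), next='c' -> output (1, 'c'), add 'bc' as idx 3
Step 4: w='b' (idx 1), next='b' -> output (1, 'b'), add 'bb' as idx 4
Step 5: w='c' (idx 2), next='b' -> output (2, 'b'), add 'cb' as idx 5
Step 6: w='cb' (idx 5), next='c' -> output (5, 'c'), add 'cbc' as idx 6
Step 7: w='c' (idx 2), end of input -> output (2, '')


Encoded: [(0, 'b'), (0, 'c'), (1, 'c'), (1, 'b'), (2, 'b'), (5, 'c'), (2, '')]


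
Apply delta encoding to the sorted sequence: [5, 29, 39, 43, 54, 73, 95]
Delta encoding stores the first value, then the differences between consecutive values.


First value: 5
Deltas:
  29 - 5 = 24
  39 - 29 = 10
  43 - 39 = 4
  54 - 43 = 11
  73 - 54 = 19
  95 - 73 = 22


Delta encoded: [5, 24, 10, 4, 11, 19, 22]


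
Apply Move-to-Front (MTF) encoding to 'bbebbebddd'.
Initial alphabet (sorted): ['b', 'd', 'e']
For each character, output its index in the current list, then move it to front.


MTF encoding:
'b': index 0 in ['b', 'd', 'e'] -> ['b', 'd', 'e']
'b': index 0 in ['b', 'd', 'e'] -> ['b', 'd', 'e']
'e': index 2 in ['b', 'd', 'e'] -> ['e', 'b', 'd']
'b': index 1 in ['e', 'b', 'd'] -> ['b', 'e', 'd']
'b': index 0 in ['b', 'e', 'd'] -> ['b', 'e', 'd']
'e': index 1 in ['b', 'e', 'd'] -> ['e', 'b', 'd']
'b': index 1 in ['e', 'b', 'd'] -> ['b', 'e', 'd']
'd': index 2 in ['b', 'e', 'd'] -> ['d', 'b', 'e']
'd': index 0 in ['d', 'b', 'e'] -> ['d', 'b', 'e']
'd': index 0 in ['d', 'b', 'e'] -> ['d', 'b', 'e']


Output: [0, 0, 2, 1, 0, 1, 1, 2, 0, 0]


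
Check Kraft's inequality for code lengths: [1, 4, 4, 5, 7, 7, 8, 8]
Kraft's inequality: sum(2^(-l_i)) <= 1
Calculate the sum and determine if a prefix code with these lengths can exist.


Sum = 2^(-1) + 2^(-4) + 2^(-4) + 2^(-5) + 2^(-7) + 2^(-7) + 2^(-8) + 2^(-8)
    = 0.5 + 0.0625 + 0.0625 + 0.03125 + 0.0078125 + 0.0078125 + 0.00390625 + 0.00390625
    = 174/256 = 0.6796875
Since 0.6796875 <= 1, Kraft's inequality IS satisfied.
A prefix code with these lengths CAN exist.

Kraft sum = 0.6796875. Satisfied.


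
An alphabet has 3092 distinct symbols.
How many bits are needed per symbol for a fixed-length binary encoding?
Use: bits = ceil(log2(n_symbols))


log2(3092) = 11.5943
Bracket: 2^11 = 2048 < 3092 <= 2^12 = 4096
So ceil(log2(3092)) = 12

bits = ceil(log2(3092)) = ceil(11.5943) = 12 bits


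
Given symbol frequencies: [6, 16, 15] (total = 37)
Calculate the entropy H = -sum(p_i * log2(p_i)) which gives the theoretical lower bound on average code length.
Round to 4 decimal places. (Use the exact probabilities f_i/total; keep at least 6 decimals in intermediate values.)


Per-symbol terms -p_i * log2(p_i) with p_i = f_i/37:
  p = 6/37 = 0.162162: log2(p) = -2.624491, -p*log2(p) = 0.425593
  p = 16/37 = 0.432432: log2(p) = -1.209453, -p*log2(p) = 0.523007
  p = 15/37 = 0.405405: log2(p) = -1.302563, -p*log2(p) = 0.528066
H = 0.425593 + 0.523007 + 0.528066 = 1.476666

H = 1.4767 bits/symbol


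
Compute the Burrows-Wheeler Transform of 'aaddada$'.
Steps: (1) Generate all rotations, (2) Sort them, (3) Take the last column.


Rotations (sorted):
  0: $aaddada -> last char: a
  1: a$aaddad -> last char: d
  2: aaddada$ -> last char: $
  3: ada$aadd -> last char: d
  4: addada$a -> last char: a
  5: da$aadda -> last char: a
  6: dada$aad -> last char: d
  7: ddada$aa -> last char: a


BWT = ad$daada


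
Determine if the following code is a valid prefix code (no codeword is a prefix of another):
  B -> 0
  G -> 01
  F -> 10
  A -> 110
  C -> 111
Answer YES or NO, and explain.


Checking each pair (does one codeword prefix another?):
  B='0' vs G='01': prefix -- VIOLATION

NO -- this is NOT a valid prefix code. B (0) is a prefix of G (01).


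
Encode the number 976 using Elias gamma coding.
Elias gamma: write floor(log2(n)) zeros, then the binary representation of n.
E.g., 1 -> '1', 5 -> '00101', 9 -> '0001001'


num_bits = floor(log2(976)) + 1 = 10
leading_zeros = num_bits - 1 = 9
binary(976) = 1111010000

Elias gamma(976) = '000000000' + '1111010000' = 0000000001111010000 (19 bits)


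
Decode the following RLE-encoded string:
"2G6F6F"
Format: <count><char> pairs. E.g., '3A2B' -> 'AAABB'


Expanding each <count><char> pair:
  2G -> 'GG'
  6F -> 'FFFFFF'
  6F -> 'FFFFFF'

Decoded = GGFFFFFFFFFFFF


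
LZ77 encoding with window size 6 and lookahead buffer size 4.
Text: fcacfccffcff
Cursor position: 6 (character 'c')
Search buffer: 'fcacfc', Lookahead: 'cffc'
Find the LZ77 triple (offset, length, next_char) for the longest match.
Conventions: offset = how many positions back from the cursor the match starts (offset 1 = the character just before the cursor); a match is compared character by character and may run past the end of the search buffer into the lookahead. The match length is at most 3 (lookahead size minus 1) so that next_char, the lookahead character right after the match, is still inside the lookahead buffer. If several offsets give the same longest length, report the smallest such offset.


Try each offset into the search buffer:
  offset=1 (pos 5, char 'c'): match length 1
  offset=2 (pos 4, char 'f'): match length 0
  offset=3 (pos 3, char 'c'): match length 2
  offset=4 (pos 2, char 'a'): match length 0
  offset=5 (pos 1, char 'c'): match length 1
  offset=6 (pos 0, char 'f'): match length 0
Longest match has length 2 at offset 3.
next_char = character at position 6 + 2 = 8 -> 'f'

Best match: offset=3, length=2 (matching 'cf' starting at position 3)
LZ77 triple: (3, 2, 'f')


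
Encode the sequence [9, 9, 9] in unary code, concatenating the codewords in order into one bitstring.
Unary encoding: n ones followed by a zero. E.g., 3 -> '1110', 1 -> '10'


Encode each number as n ones followed by a terminating 0:
  9 -> 1111111110 (10 bits)
  9 -> 1111111110 (10 bits)
  9 -> 1111111110 (10 bits)
Total length = 10 + 10 + 10 = 30 bits.

Unary([9, 9, 9]) = 111111111011111111101111111110 (30 bits)


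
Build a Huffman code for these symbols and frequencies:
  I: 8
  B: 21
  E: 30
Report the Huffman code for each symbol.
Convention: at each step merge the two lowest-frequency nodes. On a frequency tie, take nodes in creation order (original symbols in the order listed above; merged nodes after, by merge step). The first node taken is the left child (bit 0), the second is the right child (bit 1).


Huffman tree construction:
Step 1: Merge I(8) + B(21) = 29
Step 2: Merge (I+B)(29) + E(30) = 59
Read each symbol's code off the tree from the root (left child = 0, right child = 1).

Codes:
  I: 00 (length 2)
  B: 01 (length 2)
  E: 1 (length 1)
Average code length: 88/59 = 1.4915 bits/symbol


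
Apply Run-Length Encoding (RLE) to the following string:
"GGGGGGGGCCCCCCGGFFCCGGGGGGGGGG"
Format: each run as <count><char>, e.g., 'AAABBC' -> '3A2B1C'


Scanning runs left to right:
  i=0: run of 'G' x 8 -> '8G'
  i=8: run of 'C' x 6 -> '6C'
  i=14: run of 'G' x 2 -> '2G'
  i=16: run of 'F' x 2 -> '2F'
  i=18: run of 'C' x 2 -> '2C'
  i=20: run of 'G' x 10 -> '10G'

RLE = 8G6C2G2F2C10G


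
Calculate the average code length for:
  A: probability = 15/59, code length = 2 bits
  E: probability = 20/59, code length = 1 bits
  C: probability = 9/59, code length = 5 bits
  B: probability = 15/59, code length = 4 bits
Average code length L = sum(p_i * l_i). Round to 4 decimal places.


Weighted contributions p_i * l_i:
  A: (15/59) * 2 = 30/59
  E: (20/59) * 1 = 20/59
  C: (9/59) * 5 = 45/59
  B: (15/59) * 4 = 60/59
Sum = (30 + 20 + 45 + 60)/59 = 155/59

L = 155/59 = 2.6271 bits/symbol


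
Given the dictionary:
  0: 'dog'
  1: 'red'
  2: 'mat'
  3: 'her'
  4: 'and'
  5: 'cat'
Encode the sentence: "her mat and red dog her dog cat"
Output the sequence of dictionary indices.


Look up each word in the dictionary:
  'her' -> 3
  'mat' -> 2
  'and' -> 4
  'red' -> 1
  'dog' -> 0
  'her' -> 3
  'dog' -> 0
  'cat' -> 5

Encoded: [3, 2, 4, 1, 0, 3, 0, 5]


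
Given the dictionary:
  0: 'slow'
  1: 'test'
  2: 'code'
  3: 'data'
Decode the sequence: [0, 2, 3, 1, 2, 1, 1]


Look up each index in the dictionary:
  0 -> 'slow'
  2 -> 'code'
  3 -> 'data'
  1 -> 'test'
  2 -> 'code'
  1 -> 'test'
  1 -> 'test'

Decoded: "slow code data test code test test"


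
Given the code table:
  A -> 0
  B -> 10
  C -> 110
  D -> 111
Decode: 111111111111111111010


Decoding:
111 -> D
111 -> D
111 -> D
111 -> D
111 -> D
111 -> D
0 -> A
10 -> B


Result: DDDDDDAB


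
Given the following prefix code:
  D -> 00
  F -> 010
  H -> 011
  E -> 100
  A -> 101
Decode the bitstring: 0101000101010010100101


Decoding step by step:
Bits 010 -> F
Bits 100 -> E
Bits 010 -> F
Bits 101 -> A
Bits 00 -> D
Bits 101 -> A
Bits 00 -> D
Bits 101 -> A


Decoded message: FEFADADA


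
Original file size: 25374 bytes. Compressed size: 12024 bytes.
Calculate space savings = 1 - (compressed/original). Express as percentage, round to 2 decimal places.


ratio = compressed/original = 12024/25374 = 0.473871
savings = 1 - ratio = 1 - 0.473871 = 0.526129
as a percentage: 0.526129 * 100 = 52.61%

Space savings = 1 - 12024/25374 = 52.61%


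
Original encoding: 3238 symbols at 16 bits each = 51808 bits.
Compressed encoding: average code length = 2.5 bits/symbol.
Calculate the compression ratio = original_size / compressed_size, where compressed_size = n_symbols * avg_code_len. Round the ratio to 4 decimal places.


original_size = n_symbols * orig_bits = 3238 * 16 = 51808 bits
compressed_size = n_symbols * avg_code_len = 3238 * 2.5 = 8095.0 bits
ratio = original_size / compressed_size = 51808 / 8095.0 = 6.4

Compression ratio = 6.4


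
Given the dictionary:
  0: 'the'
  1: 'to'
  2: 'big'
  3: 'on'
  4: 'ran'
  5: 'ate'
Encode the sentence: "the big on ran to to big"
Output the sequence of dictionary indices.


Look up each word in the dictionary:
  'the' -> 0
  'big' -> 2
  'on' -> 3
  'ran' -> 4
  'to' -> 1
  'to' -> 1
  'big' -> 2

Encoded: [0, 2, 3, 4, 1, 1, 2]


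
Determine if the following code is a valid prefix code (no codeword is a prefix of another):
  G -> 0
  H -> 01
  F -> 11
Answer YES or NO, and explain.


Checking each pair (does one codeword prefix another?):
  G='0' vs H='01': prefix -- VIOLATION

NO -- this is NOT a valid prefix code. G (0) is a prefix of H (01).


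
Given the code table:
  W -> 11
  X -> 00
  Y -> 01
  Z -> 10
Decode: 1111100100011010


Decoding:
11 -> W
11 -> W
10 -> Z
01 -> Y
00 -> X
01 -> Y
10 -> Z
10 -> Z


Result: WWZYXYZZ


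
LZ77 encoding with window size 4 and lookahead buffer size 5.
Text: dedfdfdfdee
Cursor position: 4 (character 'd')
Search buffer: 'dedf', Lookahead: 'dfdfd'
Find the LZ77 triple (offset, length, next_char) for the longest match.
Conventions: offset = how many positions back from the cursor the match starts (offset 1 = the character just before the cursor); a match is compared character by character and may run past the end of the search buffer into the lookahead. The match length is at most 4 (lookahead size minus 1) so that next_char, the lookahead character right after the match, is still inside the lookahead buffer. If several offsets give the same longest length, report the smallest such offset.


Try each offset into the search buffer:
  offset=1 (pos 3, char 'f'): match length 0
  offset=2 (pos 2, char 'd'): match length 4
  offset=3 (pos 1, char 'e'): match length 0
  offset=4 (pos 0, char 'd'): match length 1
Longest match has length 4 at offset 2.
next_char = character at position 4 + 4 = 8 -> 'd'

Best match: offset=2, length=4 (matching 'dfdf' starting at position 2)
LZ77 triple: (2, 4, 'd')


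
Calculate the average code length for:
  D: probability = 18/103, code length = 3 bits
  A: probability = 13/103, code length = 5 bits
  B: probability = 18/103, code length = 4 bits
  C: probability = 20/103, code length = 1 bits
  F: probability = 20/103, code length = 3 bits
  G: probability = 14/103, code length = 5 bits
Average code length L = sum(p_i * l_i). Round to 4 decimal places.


Weighted contributions p_i * l_i:
  D: (18/103) * 3 = 54/103
  A: (13/103) * 5 = 65/103
  B: (18/103) * 4 = 72/103
  C: (20/103) * 1 = 20/103
  F: (20/103) * 3 = 60/103
  G: (14/103) * 5 = 70/103
Sum = (54 + 65 + 72 + 20 + 60 + 70)/103 = 341/103

L = 341/103 = 3.3107 bits/symbol


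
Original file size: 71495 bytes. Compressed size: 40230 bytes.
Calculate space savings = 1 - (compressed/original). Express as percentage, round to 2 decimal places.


ratio = compressed/original = 40230/71495 = 0.562697
savings = 1 - ratio = 1 - 0.562697 = 0.437303
as a percentage: 0.437303 * 100 = 43.73%

Space savings = 1 - 40230/71495 = 43.73%


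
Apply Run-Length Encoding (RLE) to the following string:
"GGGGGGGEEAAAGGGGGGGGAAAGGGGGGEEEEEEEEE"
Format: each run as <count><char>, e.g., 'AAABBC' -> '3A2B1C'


Scanning runs left to right:
  i=0: run of 'G' x 7 -> '7G'
  i=7: run of 'E' x 2 -> '2E'
  i=9: run of 'A' x 3 -> '3A'
  i=12: run of 'G' x 8 -> '8G'
  i=20: run of 'A' x 3 -> '3A'
  i=23: run of 'G' x 6 -> '6G'
  i=29: run of 'E' x 9 -> '9E'

RLE = 7G2E3A8G3A6G9E


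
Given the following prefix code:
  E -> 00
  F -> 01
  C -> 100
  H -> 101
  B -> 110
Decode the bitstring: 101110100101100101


Decoding step by step:
Bits 101 -> H
Bits 110 -> B
Bits 100 -> C
Bits 101 -> H
Bits 100 -> C
Bits 101 -> H


Decoded message: HBCHCH


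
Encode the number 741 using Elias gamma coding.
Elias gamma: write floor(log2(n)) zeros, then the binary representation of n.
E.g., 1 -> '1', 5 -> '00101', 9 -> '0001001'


num_bits = floor(log2(741)) + 1 = 10
leading_zeros = num_bits - 1 = 9
binary(741) = 1011100101

Elias gamma(741) = '000000000' + '1011100101' = 0000000001011100101 (19 bits)


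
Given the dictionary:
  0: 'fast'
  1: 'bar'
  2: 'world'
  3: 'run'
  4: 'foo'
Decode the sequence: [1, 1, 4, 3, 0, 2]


Look up each index in the dictionary:
  1 -> 'bar'
  1 -> 'bar'
  4 -> 'foo'
  3 -> 'run'
  0 -> 'fast'
  2 -> 'world'

Decoded: "bar bar foo run fast world"


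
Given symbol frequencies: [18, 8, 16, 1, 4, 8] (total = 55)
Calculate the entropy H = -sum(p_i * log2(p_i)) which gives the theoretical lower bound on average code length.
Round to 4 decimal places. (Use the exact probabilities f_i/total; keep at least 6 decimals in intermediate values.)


Per-symbol terms -p_i * log2(p_i) with p_i = f_i/55:
  p = 18/55 = 0.327273: log2(p) = -1.611435, -p*log2(p) = 0.527379
  p = 8/55 = 0.145455: log2(p) = -2.781360, -p*log2(p) = 0.404561
  p = 16/55 = 0.290909: log2(p) = -1.781360, -p*log2(p) = 0.518214
  p = 1/55 = 0.018182: log2(p) = -5.781360, -p*log2(p) = 0.105116
  p = 4/55 = 0.072727: log2(p) = -3.781360, -p*log2(p) = 0.275008
  p = 8/55 = 0.145455: log2(p) = -2.781360, -p*log2(p) = 0.404561
H = 0.527379 + 0.404561 + 0.518214 + 0.105116 + 0.275008 + 0.404561 = 2.234839

H = 2.2348 bits/symbol


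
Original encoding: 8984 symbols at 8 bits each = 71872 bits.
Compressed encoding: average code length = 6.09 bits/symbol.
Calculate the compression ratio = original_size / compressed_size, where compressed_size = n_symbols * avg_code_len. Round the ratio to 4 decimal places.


original_size = n_symbols * orig_bits = 8984 * 8 = 71872 bits
compressed_size = n_symbols * avg_code_len = 8984 * 6.09 = 54712.56 bits
ratio = original_size / compressed_size = 71872 / 54712.56 = 1.3136

Compression ratio = 1.3136


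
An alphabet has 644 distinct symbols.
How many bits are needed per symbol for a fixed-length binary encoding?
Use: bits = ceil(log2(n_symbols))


log2(644) = 9.3309
Bracket: 2^9 = 512 < 644 <= 2^10 = 1024
So ceil(log2(644)) = 10

bits = ceil(log2(644)) = ceil(9.3309) = 10 bits


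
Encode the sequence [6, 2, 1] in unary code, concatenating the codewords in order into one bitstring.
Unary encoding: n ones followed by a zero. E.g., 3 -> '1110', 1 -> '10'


Encode each number as n ones followed by a terminating 0:
  6 -> 1111110 (7 bits)
  2 -> 110 (3 bits)
  1 -> 10 (2 bits)
Total length = 7 + 3 + 2 = 12 bits.

Unary([6, 2, 1]) = 111111011010 (12 bits)


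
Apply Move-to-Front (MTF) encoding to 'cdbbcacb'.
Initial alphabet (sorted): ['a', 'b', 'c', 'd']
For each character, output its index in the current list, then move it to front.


MTF encoding:
'c': index 2 in ['a', 'b', 'c', 'd'] -> ['c', 'a', 'b', 'd']
'd': index 3 in ['c', 'a', 'b', 'd'] -> ['d', 'c', 'a', 'b']
'b': index 3 in ['d', 'c', 'a', 'b'] -> ['b', 'd', 'c', 'a']
'b': index 0 in ['b', 'd', 'c', 'a'] -> ['b', 'd', 'c', 'a']
'c': index 2 in ['b', 'd', 'c', 'a'] -> ['c', 'b', 'd', 'a']
'a': index 3 in ['c', 'b', 'd', 'a'] -> ['a', 'c', 'b', 'd']
'c': index 1 in ['a', 'c', 'b', 'd'] -> ['c', 'a', 'b', 'd']
'b': index 2 in ['c', 'a', 'b', 'd'] -> ['b', 'c', 'a', 'd']


Output: [2, 3, 3, 0, 2, 3, 1, 2]


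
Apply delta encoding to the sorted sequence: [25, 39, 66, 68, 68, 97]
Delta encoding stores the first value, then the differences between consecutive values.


First value: 25
Deltas:
  39 - 25 = 14
  66 - 39 = 27
  68 - 66 = 2
  68 - 68 = 0
  97 - 68 = 29


Delta encoded: [25, 14, 27, 2, 0, 29]


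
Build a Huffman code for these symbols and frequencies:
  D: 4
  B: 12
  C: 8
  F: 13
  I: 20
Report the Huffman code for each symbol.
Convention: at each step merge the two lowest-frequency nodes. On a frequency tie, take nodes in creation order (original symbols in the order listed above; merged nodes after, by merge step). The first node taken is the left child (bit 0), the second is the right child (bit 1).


Huffman tree construction:
Step 1: Merge D(4) + C(8) = 12
Step 2: Merge B(12) + (D+C)(12) = 24
Step 3: Merge F(13) + I(20) = 33
Step 4: Merge (B+(D+C))(24) + (F+I)(33) = 57
Read each symbol's code off the tree from the root (left child = 0, right child = 1).

Codes:
  D: 010 (length 3)
  B: 00 (length 2)
  C: 011 (length 3)
  F: 10 (length 2)
  I: 11 (length 2)
Average code length: 126/57 = 2.2105 bits/symbol


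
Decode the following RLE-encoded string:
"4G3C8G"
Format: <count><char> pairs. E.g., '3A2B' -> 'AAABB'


Expanding each <count><char> pair:
  4G -> 'GGGG'
  3C -> 'CCC'
  8G -> 'GGGGGGGG'

Decoded = GGGGCCCGGGGGGGG


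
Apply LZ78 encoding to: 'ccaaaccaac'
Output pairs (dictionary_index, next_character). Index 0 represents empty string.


LZ78 encoding steps:
Dictionary: {0: ''}
Step 1: w='' (idx 0), next='c' -> output (0, 'c'), add 'c' as idx 1
Step 2: w='c' (idx 1), next='a' -> output (1, 'a'), add 'ca' as idx 2
Step 3: w='' (idx 0), next='a' -> output (0, 'a'), add 'a' as idx 3
Step 4: w='a' (idx 3), next='c' -> output (3, 'c'), add 'ac' as idx 4
Step 5: w='ca' (idx 2), next='a' -> output (2, 'a'), add 'caa' as idx 5
Step 6: w='c' (idx 1), end of input -> output (1, '')


Encoded: [(0, 'c'), (1, 'a'), (0, 'a'), (3, 'c'), (2, 'a'), (1, '')]


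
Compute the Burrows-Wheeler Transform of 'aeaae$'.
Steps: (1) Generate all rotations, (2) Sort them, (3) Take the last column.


Rotations (sorted):
  0: $aeaae -> last char: e
  1: aae$ae -> last char: e
  2: ae$aea -> last char: a
  3: aeaae$ -> last char: $
  4: e$aeaa -> last char: a
  5: eaae$a -> last char: a


BWT = eea$aa


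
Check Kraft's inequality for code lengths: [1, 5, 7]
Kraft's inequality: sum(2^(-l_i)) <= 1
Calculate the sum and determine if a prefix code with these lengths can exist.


Sum = 2^(-1) + 2^(-5) + 2^(-7)
    = 0.5 + 0.03125 + 0.0078125
    = 69/128 = 0.5390625
Since 0.5390625 <= 1, Kraft's inequality IS satisfied.
A prefix code with these lengths CAN exist.

Kraft sum = 0.5390625. Satisfied.


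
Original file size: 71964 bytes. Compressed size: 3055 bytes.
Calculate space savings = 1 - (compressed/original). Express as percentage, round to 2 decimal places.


ratio = compressed/original = 3055/71964 = 0.042452
savings = 1 - ratio = 1 - 0.042452 = 0.957548
as a percentage: 0.957548 * 100 = 95.75%

Space savings = 1 - 3055/71964 = 95.75%


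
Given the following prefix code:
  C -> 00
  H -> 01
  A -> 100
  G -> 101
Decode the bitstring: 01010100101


Decoding step by step:
Bits 01 -> H
Bits 01 -> H
Bits 01 -> H
Bits 00 -> C
Bits 101 -> G


Decoded message: HHHCG


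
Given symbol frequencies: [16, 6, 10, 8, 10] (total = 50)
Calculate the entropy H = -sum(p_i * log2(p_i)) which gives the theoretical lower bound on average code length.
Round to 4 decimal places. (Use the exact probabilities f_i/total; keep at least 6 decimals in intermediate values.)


Per-symbol terms -p_i * log2(p_i) with p_i = f_i/50:
  p = 16/50 = 0.320000: log2(p) = -1.643856, -p*log2(p) = 0.526034
  p = 6/50 = 0.120000: log2(p) = -3.058894, -p*log2(p) = 0.367067
  p = 10/50 = 0.200000: log2(p) = -2.321928, -p*log2(p) = 0.464386
  p = 8/50 = 0.160000: log2(p) = -2.643856, -p*log2(p) = 0.423017
  p = 10/50 = 0.200000: log2(p) = -2.321928, -p*log2(p) = 0.464386
H = 0.526034 + 0.367067 + 0.464386 + 0.423017 + 0.464386 = 2.244890

H = 2.2449 bits/symbol


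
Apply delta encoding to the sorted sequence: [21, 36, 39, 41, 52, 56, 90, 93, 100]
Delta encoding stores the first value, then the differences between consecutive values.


First value: 21
Deltas:
  36 - 21 = 15
  39 - 36 = 3
  41 - 39 = 2
  52 - 41 = 11
  56 - 52 = 4
  90 - 56 = 34
  93 - 90 = 3
  100 - 93 = 7


Delta encoded: [21, 15, 3, 2, 11, 4, 34, 3, 7]


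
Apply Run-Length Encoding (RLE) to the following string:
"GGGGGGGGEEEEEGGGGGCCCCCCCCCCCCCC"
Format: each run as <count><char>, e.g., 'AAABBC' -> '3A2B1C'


Scanning runs left to right:
  i=0: run of 'G' x 8 -> '8G'
  i=8: run of 'E' x 5 -> '5E'
  i=13: run of 'G' x 5 -> '5G'
  i=18: run of 'C' x 14 -> '14C'

RLE = 8G5E5G14C


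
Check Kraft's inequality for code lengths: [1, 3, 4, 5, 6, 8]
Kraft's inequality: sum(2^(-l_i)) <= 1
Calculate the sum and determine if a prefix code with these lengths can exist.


Sum = 2^(-1) + 2^(-3) + 2^(-4) + 2^(-5) + 2^(-6) + 2^(-8)
    = 0.5 + 0.125 + 0.0625 + 0.03125 + 0.015625 + 0.00390625
    = 189/256 = 0.73828125
Since 0.73828125 <= 1, Kraft's inequality IS satisfied.
A prefix code with these lengths CAN exist.

Kraft sum = 0.73828125. Satisfied.


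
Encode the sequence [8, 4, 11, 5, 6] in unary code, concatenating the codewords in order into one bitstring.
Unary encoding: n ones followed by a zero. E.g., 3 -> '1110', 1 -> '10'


Encode each number as n ones followed by a terminating 0:
  8 -> 111111110 (9 bits)
  4 -> 11110 (5 bits)
  11 -> 111111111110 (12 bits)
  5 -> 111110 (6 bits)
  6 -> 1111110 (7 bits)
Total length = 9 + 5 + 12 + 6 + 7 = 39 bits.

Unary([8, 4, 11, 5, 6]) = 111111110111101111111111101111101111110 (39 bits)


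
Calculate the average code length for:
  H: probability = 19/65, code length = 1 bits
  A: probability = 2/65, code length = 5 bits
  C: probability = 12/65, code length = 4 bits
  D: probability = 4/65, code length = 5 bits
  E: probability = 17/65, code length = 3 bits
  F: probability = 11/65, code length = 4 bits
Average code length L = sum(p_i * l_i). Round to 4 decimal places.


Weighted contributions p_i * l_i:
  H: (19/65) * 1 = 19/65
  A: (2/65) * 5 = 10/65
  C: (12/65) * 4 = 48/65
  D: (4/65) * 5 = 20/65
  E: (17/65) * 3 = 51/65
  F: (11/65) * 4 = 44/65
Sum = (19 + 10 + 48 + 20 + 51 + 44)/65 = 192/65

L = 192/65 = 2.9538 bits/symbol


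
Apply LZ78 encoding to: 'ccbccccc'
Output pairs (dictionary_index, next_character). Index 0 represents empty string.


LZ78 encoding steps:
Dictionary: {0: ''}
Step 1: w='' (idx 0), next='c' -> output (0, 'c'), add 'c' as idx 1
Step 2: w='c' (idx 1), next='b' -> output (1, 'b'), add 'cb' as idx 2
Step 3: w='c' (idx 1), next='c' -> output (1, 'c'), add 'cc' as idx 3
Step 4: w='cc' (idx 3), next='c' -> output (3, 'c'), add 'ccc' as idx 4


Encoded: [(0, 'c'), (1, 'b'), (1, 'c'), (3, 'c')]


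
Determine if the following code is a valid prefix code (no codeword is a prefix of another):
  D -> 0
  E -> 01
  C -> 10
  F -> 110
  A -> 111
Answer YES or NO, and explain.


Checking each pair (does one codeword prefix another?):
  D='0' vs E='01': prefix -- VIOLATION

NO -- this is NOT a valid prefix code. D (0) is a prefix of E (01).


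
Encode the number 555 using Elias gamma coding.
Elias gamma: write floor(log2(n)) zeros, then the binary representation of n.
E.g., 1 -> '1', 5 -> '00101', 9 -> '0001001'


num_bits = floor(log2(555)) + 1 = 10
leading_zeros = num_bits - 1 = 9
binary(555) = 1000101011

Elias gamma(555) = '000000000' + '1000101011' = 0000000001000101011 (19 bits)


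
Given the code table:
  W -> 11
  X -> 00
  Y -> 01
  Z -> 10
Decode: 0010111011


Decoding:
00 -> X
10 -> Z
11 -> W
10 -> Z
11 -> W


Result: XZWZW


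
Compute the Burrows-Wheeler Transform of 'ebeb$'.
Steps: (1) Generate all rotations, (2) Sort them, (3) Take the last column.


Rotations (sorted):
  0: $ebeb -> last char: b
  1: b$ebe -> last char: e
  2: beb$e -> last char: e
  3: eb$eb -> last char: b
  4: ebeb$ -> last char: $


BWT = beeb$


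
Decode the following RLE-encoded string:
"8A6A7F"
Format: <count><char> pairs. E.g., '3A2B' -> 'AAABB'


Expanding each <count><char> pair:
  8A -> 'AAAAAAAA'
  6A -> 'AAAAAA'
  7F -> 'FFFFFFF'

Decoded = AAAAAAAAAAAAAAFFFFFFF


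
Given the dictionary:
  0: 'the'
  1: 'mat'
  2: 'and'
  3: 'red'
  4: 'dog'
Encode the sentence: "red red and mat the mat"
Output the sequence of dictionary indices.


Look up each word in the dictionary:
  'red' -> 3
  'red' -> 3
  'and' -> 2
  'mat' -> 1
  'the' -> 0
  'mat' -> 1

Encoded: [3, 3, 2, 1, 0, 1]


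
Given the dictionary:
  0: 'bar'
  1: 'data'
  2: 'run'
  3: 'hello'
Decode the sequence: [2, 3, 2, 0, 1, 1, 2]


Look up each index in the dictionary:
  2 -> 'run'
  3 -> 'hello'
  2 -> 'run'
  0 -> 'bar'
  1 -> 'data'
  1 -> 'data'
  2 -> 'run'

Decoded: "run hello run bar data data run"


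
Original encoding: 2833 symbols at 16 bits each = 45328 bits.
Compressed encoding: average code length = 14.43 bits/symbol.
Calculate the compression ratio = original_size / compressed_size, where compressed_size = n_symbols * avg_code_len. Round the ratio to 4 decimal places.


original_size = n_symbols * orig_bits = 2833 * 16 = 45328 bits
compressed_size = n_symbols * avg_code_len = 2833 * 14.43 = 40880.19 bits
ratio = original_size / compressed_size = 45328 / 40880.19 = 1.1088

Compression ratio = 1.1088


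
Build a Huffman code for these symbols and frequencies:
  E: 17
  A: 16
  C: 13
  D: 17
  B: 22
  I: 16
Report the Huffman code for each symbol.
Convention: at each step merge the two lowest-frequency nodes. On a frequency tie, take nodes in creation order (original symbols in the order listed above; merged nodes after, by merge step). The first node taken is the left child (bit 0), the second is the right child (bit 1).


Huffman tree construction:
Step 1: Merge C(13) + A(16) = 29
Step 2: Merge I(16) + E(17) = 33
Step 3: Merge D(17) + B(22) = 39
Step 4: Merge (C+A)(29) + (I+E)(33) = 62
Step 5: Merge (D+B)(39) + ((C+A)+(I+E))(62) = 101
Read each symbol's code off the tree from the root (left child = 0, right child = 1).

Codes:
  E: 111 (length 3)
  A: 101 (length 3)
  C: 100 (length 3)
  D: 00 (length 2)
  B: 01 (length 2)
  I: 110 (length 3)
Average code length: 264/101 = 2.6139 bits/symbol


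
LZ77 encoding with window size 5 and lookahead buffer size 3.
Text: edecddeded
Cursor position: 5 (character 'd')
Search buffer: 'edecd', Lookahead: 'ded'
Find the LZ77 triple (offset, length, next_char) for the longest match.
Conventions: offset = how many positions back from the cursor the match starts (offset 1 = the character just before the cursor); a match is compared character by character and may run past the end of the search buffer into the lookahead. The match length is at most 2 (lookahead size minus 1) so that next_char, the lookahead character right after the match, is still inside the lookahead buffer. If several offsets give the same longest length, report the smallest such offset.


Try each offset into the search buffer:
  offset=1 (pos 4, char 'd'): match length 1
  offset=2 (pos 3, char 'c'): match length 0
  offset=3 (pos 2, char 'e'): match length 0
  offset=4 (pos 1, char 'd'): match length 2
  offset=5 (pos 0, char 'e'): match length 0
Longest match has length 2 at offset 4.
next_char = character at position 5 + 2 = 7 -> 'd'

Best match: offset=4, length=2 (matching 'de' starting at position 1)
LZ77 triple: (4, 2, 'd')


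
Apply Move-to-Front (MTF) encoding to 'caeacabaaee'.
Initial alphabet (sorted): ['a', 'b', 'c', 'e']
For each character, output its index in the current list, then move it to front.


MTF encoding:
'c': index 2 in ['a', 'b', 'c', 'e'] -> ['c', 'a', 'b', 'e']
'a': index 1 in ['c', 'a', 'b', 'e'] -> ['a', 'c', 'b', 'e']
'e': index 3 in ['a', 'c', 'b', 'e'] -> ['e', 'a', 'c', 'b']
'a': index 1 in ['e', 'a', 'c', 'b'] -> ['a', 'e', 'c', 'b']
'c': index 2 in ['a', 'e', 'c', 'b'] -> ['c', 'a', 'e', 'b']
'a': index 1 in ['c', 'a', 'e', 'b'] -> ['a', 'c', 'e', 'b']
'b': index 3 in ['a', 'c', 'e', 'b'] -> ['b', 'a', 'c', 'e']
'a': index 1 in ['b', 'a', 'c', 'e'] -> ['a', 'b', 'c', 'e']
'a': index 0 in ['a', 'b', 'c', 'e'] -> ['a', 'b', 'c', 'e']
'e': index 3 in ['a', 'b', 'c', 'e'] -> ['e', 'a', 'b', 'c']
'e': index 0 in ['e', 'a', 'b', 'c'] -> ['e', 'a', 'b', 'c']


Output: [2, 1, 3, 1, 2, 1, 3, 1, 0, 3, 0]


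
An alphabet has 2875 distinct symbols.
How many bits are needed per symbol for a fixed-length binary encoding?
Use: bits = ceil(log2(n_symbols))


log2(2875) = 11.4893
Bracket: 2^11 = 2048 < 2875 <= 2^12 = 4096
So ceil(log2(2875)) = 12

bits = ceil(log2(2875)) = ceil(11.4893) = 12 bits


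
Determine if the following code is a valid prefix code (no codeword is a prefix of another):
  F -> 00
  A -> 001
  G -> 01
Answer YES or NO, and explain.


Checking each pair (does one codeword prefix another?):
  F='00' vs A='001': prefix -- VIOLATION

NO -- this is NOT a valid prefix code. F (00) is a prefix of A (001).


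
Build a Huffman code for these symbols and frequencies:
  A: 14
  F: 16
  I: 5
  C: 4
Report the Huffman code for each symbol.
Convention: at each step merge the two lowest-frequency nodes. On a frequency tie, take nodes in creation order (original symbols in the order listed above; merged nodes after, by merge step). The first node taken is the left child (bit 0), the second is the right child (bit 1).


Huffman tree construction:
Step 1: Merge C(4) + I(5) = 9
Step 2: Merge (C+I)(9) + A(14) = 23
Step 3: Merge F(16) + ((C+I)+A)(23) = 39
Read each symbol's code off the tree from the root (left child = 0, right child = 1).

Codes:
  A: 11 (length 2)
  F: 0 (length 1)
  I: 101 (length 3)
  C: 100 (length 3)
Average code length: 71/39 = 1.8205 bits/symbol


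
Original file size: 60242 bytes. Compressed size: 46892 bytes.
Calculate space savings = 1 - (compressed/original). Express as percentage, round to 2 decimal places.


ratio = compressed/original = 46892/60242 = 0.778394
savings = 1 - ratio = 1 - 0.778394 = 0.221606
as a percentage: 0.221606 * 100 = 22.16%

Space savings = 1 - 46892/60242 = 22.16%
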